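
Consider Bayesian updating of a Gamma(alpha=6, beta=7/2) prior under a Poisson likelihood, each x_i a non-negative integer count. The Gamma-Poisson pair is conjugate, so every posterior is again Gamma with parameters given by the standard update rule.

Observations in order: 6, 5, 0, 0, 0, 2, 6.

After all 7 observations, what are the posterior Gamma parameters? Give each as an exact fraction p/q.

alpha=25, beta=21/2

obs 1: x=6 → posterior Gamma(12, 9/2)
obs 2: x=5 → posterior Gamma(17, 11/2)
obs 3: x=0 → posterior Gamma(17, 13/2)
obs 4: x=0 → posterior Gamma(17, 15/2)
obs 5: x=0 → posterior Gamma(17, 17/2)
obs 6: x=2 → posterior Gamma(19, 19/2)
obs 7: x=6 → posterior Gamma(25, 21/2)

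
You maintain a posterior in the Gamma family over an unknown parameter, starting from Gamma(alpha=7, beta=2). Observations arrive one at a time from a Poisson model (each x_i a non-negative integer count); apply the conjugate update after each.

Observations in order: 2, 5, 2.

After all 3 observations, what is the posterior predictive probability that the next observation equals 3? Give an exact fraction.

obs 1: x=2 → posterior Gamma(9, 3)
obs 2: x=5 → posterior Gamma(14, 4)
obs 3: x=2 → posterior Gamma(16, 5)

2593994140625/12694994583552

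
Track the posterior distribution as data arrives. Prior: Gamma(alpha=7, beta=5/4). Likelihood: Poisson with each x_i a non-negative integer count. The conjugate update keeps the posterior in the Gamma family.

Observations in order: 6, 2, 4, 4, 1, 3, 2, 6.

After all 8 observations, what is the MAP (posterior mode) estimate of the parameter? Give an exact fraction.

obs 1: x=6 → posterior Gamma(13, 9/4)
obs 2: x=2 → posterior Gamma(15, 13/4)
obs 3: x=4 → posterior Gamma(19, 17/4)
obs 4: x=4 → posterior Gamma(23, 21/4)
obs 5: x=1 → posterior Gamma(24, 25/4)
obs 6: x=3 → posterior Gamma(27, 29/4)
obs 7: x=2 → posterior Gamma(29, 33/4)
obs 8: x=6 → posterior Gamma(35, 37/4)

136/37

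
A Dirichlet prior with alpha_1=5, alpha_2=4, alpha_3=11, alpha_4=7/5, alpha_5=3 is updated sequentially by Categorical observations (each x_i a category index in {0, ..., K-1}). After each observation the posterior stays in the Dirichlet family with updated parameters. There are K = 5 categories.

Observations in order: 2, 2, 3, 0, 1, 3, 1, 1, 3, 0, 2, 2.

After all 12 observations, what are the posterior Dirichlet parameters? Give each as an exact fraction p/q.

obs 1: x=2 → posterior Dirichlet(5, 4, 12, 7/5, 3)
obs 2: x=2 → posterior Dirichlet(5, 4, 13, 7/5, 3)
obs 3: x=3 → posterior Dirichlet(5, 4, 13, 12/5, 3)
obs 4: x=0 → posterior Dirichlet(6, 4, 13, 12/5, 3)
obs 5: x=1 → posterior Dirichlet(6, 5, 13, 12/5, 3)
obs 6: x=3 → posterior Dirichlet(6, 5, 13, 17/5, 3)
obs 7: x=1 → posterior Dirichlet(6, 6, 13, 17/5, 3)
obs 8: x=1 → posterior Dirichlet(6, 7, 13, 17/5, 3)
obs 9: x=3 → posterior Dirichlet(6, 7, 13, 22/5, 3)
obs 10: x=0 → posterior Dirichlet(7, 7, 13, 22/5, 3)
obs 11: x=2 → posterior Dirichlet(7, 7, 14, 22/5, 3)
obs 12: x=2 → posterior Dirichlet(7, 7, 15, 22/5, 3)

alpha_1=7, alpha_2=7, alpha_3=15, alpha_4=22/5, alpha_5=3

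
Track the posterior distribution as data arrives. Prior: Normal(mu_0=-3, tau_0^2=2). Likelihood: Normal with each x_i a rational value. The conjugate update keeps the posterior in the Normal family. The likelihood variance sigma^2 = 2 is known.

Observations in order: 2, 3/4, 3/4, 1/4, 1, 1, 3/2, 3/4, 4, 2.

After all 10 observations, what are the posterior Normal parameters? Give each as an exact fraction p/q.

mu_0=1, tau_0^2=2/11

obs 1: x=2 → posterior Normal(-1/2, 1)
obs 2: x=3/4 → posterior Normal(-1/12, 2/3)
obs 3: x=3/4 → posterior Normal(1/8, 1/2)
obs 4: x=1/4 → posterior Normal(3/20, 2/5)
obs 5: x=1 → posterior Normal(7/24, 1/3)
obs 6: x=1 → posterior Normal(11/28, 2/7)
obs 7: x=3/2 → posterior Normal(17/32, 1/4)
obs 8: x=3/4 → posterior Normal(5/9, 2/9)
obs 9: x=4 → posterior Normal(9/10, 1/5)
obs 10: x=2 → posterior Normal(1, 2/11)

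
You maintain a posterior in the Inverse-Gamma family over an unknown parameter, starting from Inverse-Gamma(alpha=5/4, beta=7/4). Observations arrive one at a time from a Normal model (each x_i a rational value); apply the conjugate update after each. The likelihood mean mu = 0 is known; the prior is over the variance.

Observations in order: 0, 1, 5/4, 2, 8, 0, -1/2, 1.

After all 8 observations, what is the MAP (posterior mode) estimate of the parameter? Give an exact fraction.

241/40

obs 1: x=0 → posterior Inverse-Gamma(7/4, 7/4)
obs 2: x=1 → posterior Inverse-Gamma(9/4, 9/4)
obs 3: x=5/4 → posterior Inverse-Gamma(11/4, 97/32)
obs 4: x=2 → posterior Inverse-Gamma(13/4, 161/32)
obs 5: x=8 → posterior Inverse-Gamma(15/4, 1185/32)
obs 6: x=0 → posterior Inverse-Gamma(17/4, 1185/32)
obs 7: x=-1/2 → posterior Inverse-Gamma(19/4, 1189/32)
obs 8: x=1 → posterior Inverse-Gamma(21/4, 1205/32)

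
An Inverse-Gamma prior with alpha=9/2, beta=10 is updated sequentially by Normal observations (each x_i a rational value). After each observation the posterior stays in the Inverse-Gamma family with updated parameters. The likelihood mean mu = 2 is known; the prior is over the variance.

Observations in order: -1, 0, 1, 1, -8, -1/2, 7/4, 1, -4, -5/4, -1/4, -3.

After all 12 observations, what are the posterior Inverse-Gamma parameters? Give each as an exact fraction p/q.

obs 1: x=-1 → posterior Inverse-Gamma(5, 29/2)
obs 2: x=0 → posterior Inverse-Gamma(11/2, 33/2)
obs 3: x=1 → posterior Inverse-Gamma(6, 17)
obs 4: x=1 → posterior Inverse-Gamma(13/2, 35/2)
obs 5: x=-8 → posterior Inverse-Gamma(7, 135/2)
obs 6: x=-1/2 → posterior Inverse-Gamma(15/2, 565/8)
obs 7: x=7/4 → posterior Inverse-Gamma(8, 2261/32)
obs 8: x=1 → posterior Inverse-Gamma(17/2, 2277/32)
obs 9: x=-4 → posterior Inverse-Gamma(9, 2853/32)
obs 10: x=-5/4 → posterior Inverse-Gamma(19/2, 1511/16)
obs 11: x=-1/4 → posterior Inverse-Gamma(10, 3103/32)
obs 12: x=-3 → posterior Inverse-Gamma(21/2, 3503/32)

alpha=21/2, beta=3503/32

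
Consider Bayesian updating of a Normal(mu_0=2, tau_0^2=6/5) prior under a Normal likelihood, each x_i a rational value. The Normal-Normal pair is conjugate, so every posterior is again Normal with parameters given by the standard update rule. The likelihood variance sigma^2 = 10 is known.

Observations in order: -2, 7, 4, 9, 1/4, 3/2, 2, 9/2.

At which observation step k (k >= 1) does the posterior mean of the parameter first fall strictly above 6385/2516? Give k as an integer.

obs 1: x=-2 → posterior Normal(11/7, 15/14)
obs 2: x=7 → posterior Normal(65/31, 30/31)
obs 3: x=4 → posterior Normal(77/34, 15/17)
obs 4: x=9 → posterior Normal(104/37, 30/37)
obs 5: x=1/4 → posterior Normal(419/160, 3/4)
obs 6: x=3/2 → posterior Normal(437/172, 30/43)
obs 7: x=2 → posterior Normal(461/184, 15/23)
obs 8: x=9/2 → posterior Normal(515/196, 30/49)

k = 4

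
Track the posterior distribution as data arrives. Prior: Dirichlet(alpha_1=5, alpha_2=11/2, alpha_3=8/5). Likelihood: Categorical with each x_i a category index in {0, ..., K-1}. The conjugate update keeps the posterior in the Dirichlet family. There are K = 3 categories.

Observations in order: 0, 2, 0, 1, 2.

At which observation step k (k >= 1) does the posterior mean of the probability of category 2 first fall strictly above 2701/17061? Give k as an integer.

k = 2

obs 1: x=0 → posterior Dirichlet(6, 11/2, 8/5)
obs 2: x=2 → posterior Dirichlet(6, 11/2, 13/5)
obs 3: x=0 → posterior Dirichlet(7, 11/2, 13/5)
obs 4: x=1 → posterior Dirichlet(7, 13/2, 13/5)
obs 5: x=2 → posterior Dirichlet(7, 13/2, 18/5)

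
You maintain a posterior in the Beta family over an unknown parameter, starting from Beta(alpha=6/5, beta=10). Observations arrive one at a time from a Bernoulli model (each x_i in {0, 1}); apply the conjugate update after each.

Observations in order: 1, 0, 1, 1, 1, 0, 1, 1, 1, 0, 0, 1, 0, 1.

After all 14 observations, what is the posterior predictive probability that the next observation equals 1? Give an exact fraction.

obs 1: x=1 → posterior Beta(11/5, 10)
obs 2: x=0 → posterior Beta(11/5, 11)
obs 3: x=1 → posterior Beta(16/5, 11)
obs 4: x=1 → posterior Beta(21/5, 11)
obs 5: x=1 → posterior Beta(26/5, 11)
obs 6: x=0 → posterior Beta(26/5, 12)
obs 7: x=1 → posterior Beta(31/5, 12)
obs 8: x=1 → posterior Beta(36/5, 12)
obs 9: x=1 → posterior Beta(41/5, 12)
obs 10: x=0 → posterior Beta(41/5, 13)
obs 11: x=0 → posterior Beta(41/5, 14)
obs 12: x=1 → posterior Beta(46/5, 14)
obs 13: x=0 → posterior Beta(46/5, 15)
obs 14: x=1 → posterior Beta(51/5, 15)

17/42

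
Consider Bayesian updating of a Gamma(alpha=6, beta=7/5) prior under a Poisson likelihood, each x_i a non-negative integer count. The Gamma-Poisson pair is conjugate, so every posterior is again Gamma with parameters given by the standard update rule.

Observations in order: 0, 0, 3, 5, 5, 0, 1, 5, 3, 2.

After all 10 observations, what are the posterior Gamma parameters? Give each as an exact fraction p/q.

alpha=30, beta=57/5

obs 1: x=0 → posterior Gamma(6, 12/5)
obs 2: x=0 → posterior Gamma(6, 17/5)
obs 3: x=3 → posterior Gamma(9, 22/5)
obs 4: x=5 → posterior Gamma(14, 27/5)
obs 5: x=5 → posterior Gamma(19, 32/5)
obs 6: x=0 → posterior Gamma(19, 37/5)
obs 7: x=1 → posterior Gamma(20, 42/5)
obs 8: x=5 → posterior Gamma(25, 47/5)
obs 9: x=3 → posterior Gamma(28, 52/5)
obs 10: x=2 → posterior Gamma(30, 57/5)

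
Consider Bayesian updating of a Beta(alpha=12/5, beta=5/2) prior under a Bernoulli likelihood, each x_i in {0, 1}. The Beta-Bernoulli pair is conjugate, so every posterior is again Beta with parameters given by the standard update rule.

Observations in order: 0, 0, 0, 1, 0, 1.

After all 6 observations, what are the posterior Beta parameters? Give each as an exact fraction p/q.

obs 1: x=0 → posterior Beta(12/5, 7/2)
obs 2: x=0 → posterior Beta(12/5, 9/2)
obs 3: x=0 → posterior Beta(12/5, 11/2)
obs 4: x=1 → posterior Beta(17/5, 11/2)
obs 5: x=0 → posterior Beta(17/5, 13/2)
obs 6: x=1 → posterior Beta(22/5, 13/2)

alpha=22/5, beta=13/2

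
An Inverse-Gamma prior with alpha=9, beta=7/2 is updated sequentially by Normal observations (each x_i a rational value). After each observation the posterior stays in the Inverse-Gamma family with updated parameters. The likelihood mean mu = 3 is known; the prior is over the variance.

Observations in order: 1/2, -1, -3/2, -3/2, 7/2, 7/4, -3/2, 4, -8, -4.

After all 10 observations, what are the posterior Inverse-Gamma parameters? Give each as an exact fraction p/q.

obs 1: x=1/2 → posterior Inverse-Gamma(19/2, 53/8)
obs 2: x=-1 → posterior Inverse-Gamma(10, 117/8)
obs 3: x=-3/2 → posterior Inverse-Gamma(21/2, 99/4)
obs 4: x=-3/2 → posterior Inverse-Gamma(11, 279/8)
obs 5: x=7/2 → posterior Inverse-Gamma(23/2, 35)
obs 6: x=7/4 → posterior Inverse-Gamma(12, 1145/32)
obs 7: x=-3/2 → posterior Inverse-Gamma(25/2, 1469/32)
obs 8: x=4 → posterior Inverse-Gamma(13, 1485/32)
obs 9: x=-8 → posterior Inverse-Gamma(27/2, 3421/32)
obs 10: x=-4 → posterior Inverse-Gamma(14, 4205/32)

alpha=14, beta=4205/32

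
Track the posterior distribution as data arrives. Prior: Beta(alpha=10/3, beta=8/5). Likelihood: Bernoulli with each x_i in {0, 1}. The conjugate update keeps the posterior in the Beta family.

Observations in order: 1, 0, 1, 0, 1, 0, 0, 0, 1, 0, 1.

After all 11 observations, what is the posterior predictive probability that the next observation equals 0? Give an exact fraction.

114/239

obs 1: x=1 → posterior Beta(13/3, 8/5)
obs 2: x=0 → posterior Beta(13/3, 13/5)
obs 3: x=1 → posterior Beta(16/3, 13/5)
obs 4: x=0 → posterior Beta(16/3, 18/5)
obs 5: x=1 → posterior Beta(19/3, 18/5)
obs 6: x=0 → posterior Beta(19/3, 23/5)
obs 7: x=0 → posterior Beta(19/3, 28/5)
obs 8: x=0 → posterior Beta(19/3, 33/5)
obs 9: x=1 → posterior Beta(22/3, 33/5)
obs 10: x=0 → posterior Beta(22/3, 38/5)
obs 11: x=1 → posterior Beta(25/3, 38/5)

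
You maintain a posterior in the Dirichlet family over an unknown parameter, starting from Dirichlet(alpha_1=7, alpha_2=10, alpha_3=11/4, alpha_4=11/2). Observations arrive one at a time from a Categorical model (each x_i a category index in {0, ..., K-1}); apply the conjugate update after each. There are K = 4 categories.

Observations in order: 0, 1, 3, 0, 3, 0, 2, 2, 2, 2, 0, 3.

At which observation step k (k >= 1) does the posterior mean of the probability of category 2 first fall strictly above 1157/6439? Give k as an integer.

k = 10

obs 1: x=0 → posterior Dirichlet(8, 10, 11/4, 11/2)
obs 2: x=1 → posterior Dirichlet(8, 11, 11/4, 11/2)
obs 3: x=3 → posterior Dirichlet(8, 11, 11/4, 13/2)
obs 4: x=0 → posterior Dirichlet(9, 11, 11/4, 13/2)
obs 5: x=3 → posterior Dirichlet(9, 11, 11/4, 15/2)
obs 6: x=0 → posterior Dirichlet(10, 11, 11/4, 15/2)
obs 7: x=2 → posterior Dirichlet(10, 11, 15/4, 15/2)
obs 8: x=2 → posterior Dirichlet(10, 11, 19/4, 15/2)
obs 9: x=2 → posterior Dirichlet(10, 11, 23/4, 15/2)
obs 10: x=2 → posterior Dirichlet(10, 11, 27/4, 15/2)
obs 11: x=0 → posterior Dirichlet(11, 11, 27/4, 15/2)
obs 12: x=3 → posterior Dirichlet(11, 11, 27/4, 17/2)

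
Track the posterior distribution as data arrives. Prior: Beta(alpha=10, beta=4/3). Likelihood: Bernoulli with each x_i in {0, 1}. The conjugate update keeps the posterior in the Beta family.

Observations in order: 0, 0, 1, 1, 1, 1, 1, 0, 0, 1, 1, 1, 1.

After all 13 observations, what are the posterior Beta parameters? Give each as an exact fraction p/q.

obs 1: x=0 → posterior Beta(10, 7/3)
obs 2: x=0 → posterior Beta(10, 10/3)
obs 3: x=1 → posterior Beta(11, 10/3)
obs 4: x=1 → posterior Beta(12, 10/3)
obs 5: x=1 → posterior Beta(13, 10/3)
obs 6: x=1 → posterior Beta(14, 10/3)
obs 7: x=1 → posterior Beta(15, 10/3)
obs 8: x=0 → posterior Beta(15, 13/3)
obs 9: x=0 → posterior Beta(15, 16/3)
obs 10: x=1 → posterior Beta(16, 16/3)
obs 11: x=1 → posterior Beta(17, 16/3)
obs 12: x=1 → posterior Beta(18, 16/3)
obs 13: x=1 → posterior Beta(19, 16/3)

alpha=19, beta=16/3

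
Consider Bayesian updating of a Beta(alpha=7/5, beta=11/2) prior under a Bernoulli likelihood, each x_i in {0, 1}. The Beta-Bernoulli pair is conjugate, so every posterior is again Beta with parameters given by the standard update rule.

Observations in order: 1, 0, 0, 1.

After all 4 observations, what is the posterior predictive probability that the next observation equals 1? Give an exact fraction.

34/109

obs 1: x=1 → posterior Beta(12/5, 11/2)
obs 2: x=0 → posterior Beta(12/5, 13/2)
obs 3: x=0 → posterior Beta(12/5, 15/2)
obs 4: x=1 → posterior Beta(17/5, 15/2)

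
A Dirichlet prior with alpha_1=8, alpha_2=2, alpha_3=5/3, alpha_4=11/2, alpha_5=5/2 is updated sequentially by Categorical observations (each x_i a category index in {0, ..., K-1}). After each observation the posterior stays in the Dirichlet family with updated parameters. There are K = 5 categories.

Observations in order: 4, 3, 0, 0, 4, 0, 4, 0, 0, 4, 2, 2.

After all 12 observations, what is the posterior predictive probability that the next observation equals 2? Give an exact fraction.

11/95

obs 1: x=4 → posterior Dirichlet(8, 2, 5/3, 11/2, 7/2)
obs 2: x=3 → posterior Dirichlet(8, 2, 5/3, 13/2, 7/2)
obs 3: x=0 → posterior Dirichlet(9, 2, 5/3, 13/2, 7/2)
obs 4: x=0 → posterior Dirichlet(10, 2, 5/3, 13/2, 7/2)
obs 5: x=4 → posterior Dirichlet(10, 2, 5/3, 13/2, 9/2)
obs 6: x=0 → posterior Dirichlet(11, 2, 5/3, 13/2, 9/2)
obs 7: x=4 → posterior Dirichlet(11, 2, 5/3, 13/2, 11/2)
obs 8: x=0 → posterior Dirichlet(12, 2, 5/3, 13/2, 11/2)
obs 9: x=0 → posterior Dirichlet(13, 2, 5/3, 13/2, 11/2)
obs 10: x=4 → posterior Dirichlet(13, 2, 5/3, 13/2, 13/2)
obs 11: x=2 → posterior Dirichlet(13, 2, 8/3, 13/2, 13/2)
obs 12: x=2 → posterior Dirichlet(13, 2, 11/3, 13/2, 13/2)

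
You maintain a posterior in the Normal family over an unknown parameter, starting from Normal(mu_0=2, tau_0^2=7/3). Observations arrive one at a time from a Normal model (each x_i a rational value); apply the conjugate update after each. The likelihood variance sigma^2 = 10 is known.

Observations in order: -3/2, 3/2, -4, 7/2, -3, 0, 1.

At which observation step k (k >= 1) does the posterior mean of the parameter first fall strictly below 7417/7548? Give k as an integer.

k = 3

obs 1: x=-3/2 → posterior Normal(99/74, 70/37)
obs 2: x=3/2 → posterior Normal(15/11, 35/22)
obs 3: x=-4 → posterior Normal(32/51, 70/51)
obs 4: x=7/2 → posterior Normal(113/116, 35/29)
obs 5: x=-3 → posterior Normal(71/130, 14/13)
obs 6: x=0 → posterior Normal(71/144, 35/36)
obs 7: x=1 → posterior Normal(85/158, 70/79)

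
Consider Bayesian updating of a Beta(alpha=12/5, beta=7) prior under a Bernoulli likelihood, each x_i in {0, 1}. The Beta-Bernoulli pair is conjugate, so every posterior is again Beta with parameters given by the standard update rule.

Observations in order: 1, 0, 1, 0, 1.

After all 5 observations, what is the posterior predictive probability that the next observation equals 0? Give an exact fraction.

obs 1: x=1 → posterior Beta(17/5, 7)
obs 2: x=0 → posterior Beta(17/5, 8)
obs 3: x=1 → posterior Beta(22/5, 8)
obs 4: x=0 → posterior Beta(22/5, 9)
obs 5: x=1 → posterior Beta(27/5, 9)

5/8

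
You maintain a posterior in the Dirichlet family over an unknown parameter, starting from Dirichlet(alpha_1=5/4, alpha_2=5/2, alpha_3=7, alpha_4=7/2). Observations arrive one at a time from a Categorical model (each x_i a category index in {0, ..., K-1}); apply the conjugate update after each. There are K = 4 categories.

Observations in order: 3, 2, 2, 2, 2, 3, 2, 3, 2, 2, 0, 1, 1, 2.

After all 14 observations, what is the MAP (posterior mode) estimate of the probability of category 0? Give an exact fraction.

5/97

obs 1: x=3 → posterior Dirichlet(5/4, 5/2, 7, 9/2)
obs 2: x=2 → posterior Dirichlet(5/4, 5/2, 8, 9/2)
obs 3: x=2 → posterior Dirichlet(5/4, 5/2, 9, 9/2)
obs 4: x=2 → posterior Dirichlet(5/4, 5/2, 10, 9/2)
obs 5: x=2 → posterior Dirichlet(5/4, 5/2, 11, 9/2)
obs 6: x=3 → posterior Dirichlet(5/4, 5/2, 11, 11/2)
obs 7: x=2 → posterior Dirichlet(5/4, 5/2, 12, 11/2)
obs 8: x=3 → posterior Dirichlet(5/4, 5/2, 12, 13/2)
obs 9: x=2 → posterior Dirichlet(5/4, 5/2, 13, 13/2)
obs 10: x=2 → posterior Dirichlet(5/4, 5/2, 14, 13/2)
obs 11: x=0 → posterior Dirichlet(9/4, 5/2, 14, 13/2)
obs 12: x=1 → posterior Dirichlet(9/4, 7/2, 14, 13/2)
obs 13: x=1 → posterior Dirichlet(9/4, 9/2, 14, 13/2)
obs 14: x=2 → posterior Dirichlet(9/4, 9/2, 15, 13/2)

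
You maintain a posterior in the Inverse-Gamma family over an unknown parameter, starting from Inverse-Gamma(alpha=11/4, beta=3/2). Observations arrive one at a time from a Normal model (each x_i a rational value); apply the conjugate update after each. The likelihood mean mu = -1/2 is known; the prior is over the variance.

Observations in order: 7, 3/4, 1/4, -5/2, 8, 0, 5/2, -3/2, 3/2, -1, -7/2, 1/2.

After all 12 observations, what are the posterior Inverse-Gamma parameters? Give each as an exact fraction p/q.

obs 1: x=7 → posterior Inverse-Gamma(13/4, 237/8)
obs 2: x=3/4 → posterior Inverse-Gamma(15/4, 973/32)
obs 3: x=1/4 → posterior Inverse-Gamma(17/4, 491/16)
obs 4: x=-5/2 → posterior Inverse-Gamma(19/4, 523/16)
obs 5: x=8 → posterior Inverse-Gamma(21/4, 1101/16)
obs 6: x=0 → posterior Inverse-Gamma(23/4, 1103/16)
obs 7: x=5/2 → posterior Inverse-Gamma(25/4, 1175/16)
obs 8: x=-3/2 → posterior Inverse-Gamma(27/4, 1183/16)
obs 9: x=3/2 → posterior Inverse-Gamma(29/4, 1215/16)
obs 10: x=-1 → posterior Inverse-Gamma(31/4, 1217/16)
obs 11: x=-7/2 → posterior Inverse-Gamma(33/4, 1289/16)
obs 12: x=1/2 → posterior Inverse-Gamma(35/4, 1297/16)

alpha=35/4, beta=1297/16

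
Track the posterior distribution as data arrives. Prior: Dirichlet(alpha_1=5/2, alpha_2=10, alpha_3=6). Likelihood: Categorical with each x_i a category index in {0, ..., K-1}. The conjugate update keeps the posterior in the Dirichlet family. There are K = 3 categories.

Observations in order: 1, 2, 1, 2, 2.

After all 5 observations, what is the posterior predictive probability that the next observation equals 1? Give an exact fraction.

obs 1: x=1 → posterior Dirichlet(5/2, 11, 6)
obs 2: x=2 → posterior Dirichlet(5/2, 11, 7)
obs 3: x=1 → posterior Dirichlet(5/2, 12, 7)
obs 4: x=2 → posterior Dirichlet(5/2, 12, 8)
obs 5: x=2 → posterior Dirichlet(5/2, 12, 9)

24/47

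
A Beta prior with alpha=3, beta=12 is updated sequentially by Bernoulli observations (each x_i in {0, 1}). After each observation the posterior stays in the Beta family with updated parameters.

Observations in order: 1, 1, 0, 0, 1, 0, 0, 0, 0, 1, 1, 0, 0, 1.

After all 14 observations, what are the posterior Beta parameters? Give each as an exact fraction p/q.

alpha=9, beta=20

obs 1: x=1 → posterior Beta(4, 12)
obs 2: x=1 → posterior Beta(5, 12)
obs 3: x=0 → posterior Beta(5, 13)
obs 4: x=0 → posterior Beta(5, 14)
obs 5: x=1 → posterior Beta(6, 14)
obs 6: x=0 → posterior Beta(6, 15)
obs 7: x=0 → posterior Beta(6, 16)
obs 8: x=0 → posterior Beta(6, 17)
obs 9: x=0 → posterior Beta(6, 18)
obs 10: x=1 → posterior Beta(7, 18)
obs 11: x=1 → posterior Beta(8, 18)
obs 12: x=0 → posterior Beta(8, 19)
obs 13: x=0 → posterior Beta(8, 20)
obs 14: x=1 → posterior Beta(9, 20)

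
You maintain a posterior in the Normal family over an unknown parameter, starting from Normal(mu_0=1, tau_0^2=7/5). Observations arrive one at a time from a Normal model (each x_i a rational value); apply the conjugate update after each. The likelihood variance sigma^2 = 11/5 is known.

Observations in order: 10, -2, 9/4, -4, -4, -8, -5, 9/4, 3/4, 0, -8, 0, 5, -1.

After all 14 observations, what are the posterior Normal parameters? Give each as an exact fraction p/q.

obs 1: x=10 → posterior Normal(9/2, 77/90)
obs 2: x=-2 → posterior Normal(67/25, 77/125)
obs 3: x=9/4 → posterior Normal(331/128, 77/160)
obs 4: x=-4 → posterior Normal(73/52, 77/195)
obs 5: x=-4 → posterior Normal(107/184, 77/230)
obs 6: x=-8 → posterior Normal(-117/212, 77/265)
obs 7: x=-5 → posterior Normal(-257/240, 77/300)
obs 8: x=9/4 → posterior Normal(-97/134, 77/335)
obs 9: x=3/4 → posterior Normal(-173/296, 77/370)
obs 10: x=0 → posterior Normal(-173/324, 77/405)
obs 11: x=-8 → posterior Normal(-397/352, 7/40)
obs 12: x=0 → posterior Normal(-397/380, 77/475)
obs 13: x=5 → posterior Normal(-257/408, 77/510)
obs 14: x=-1 → posterior Normal(-285/436, 77/545)

mu_0=-285/436, tau_0^2=77/545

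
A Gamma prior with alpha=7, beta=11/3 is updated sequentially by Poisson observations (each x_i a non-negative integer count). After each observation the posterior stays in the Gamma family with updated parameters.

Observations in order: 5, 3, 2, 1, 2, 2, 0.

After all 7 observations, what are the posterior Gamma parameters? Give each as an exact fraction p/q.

obs 1: x=5 → posterior Gamma(12, 14/3)
obs 2: x=3 → posterior Gamma(15, 17/3)
obs 3: x=2 → posterior Gamma(17, 20/3)
obs 4: x=1 → posterior Gamma(18, 23/3)
obs 5: x=2 → posterior Gamma(20, 26/3)
obs 6: x=2 → posterior Gamma(22, 29/3)
obs 7: x=0 → posterior Gamma(22, 32/3)

alpha=22, beta=32/3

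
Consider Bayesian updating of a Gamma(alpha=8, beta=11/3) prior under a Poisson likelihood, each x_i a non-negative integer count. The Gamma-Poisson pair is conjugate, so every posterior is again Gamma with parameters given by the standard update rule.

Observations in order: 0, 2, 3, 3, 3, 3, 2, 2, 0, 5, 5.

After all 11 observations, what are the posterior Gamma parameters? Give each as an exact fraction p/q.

obs 1: x=0 → posterior Gamma(8, 14/3)
obs 2: x=2 → posterior Gamma(10, 17/3)
obs 3: x=3 → posterior Gamma(13, 20/3)
obs 4: x=3 → posterior Gamma(16, 23/3)
obs 5: x=3 → posterior Gamma(19, 26/3)
obs 6: x=3 → posterior Gamma(22, 29/3)
obs 7: x=2 → posterior Gamma(24, 32/3)
obs 8: x=2 → posterior Gamma(26, 35/3)
obs 9: x=0 → posterior Gamma(26, 38/3)
obs 10: x=5 → posterior Gamma(31, 41/3)
obs 11: x=5 → posterior Gamma(36, 44/3)

alpha=36, beta=44/3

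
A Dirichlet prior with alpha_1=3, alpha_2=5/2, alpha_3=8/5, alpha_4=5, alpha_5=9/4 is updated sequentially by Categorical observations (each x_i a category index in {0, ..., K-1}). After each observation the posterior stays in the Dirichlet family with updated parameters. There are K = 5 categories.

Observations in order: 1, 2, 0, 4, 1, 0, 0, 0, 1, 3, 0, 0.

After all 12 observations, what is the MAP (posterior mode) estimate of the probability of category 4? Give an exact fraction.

obs 1: x=1 → posterior Dirichlet(3, 7/2, 8/5, 5, 9/4)
obs 2: x=2 → posterior Dirichlet(3, 7/2, 13/5, 5, 9/4)
obs 3: x=0 → posterior Dirichlet(4, 7/2, 13/5, 5, 9/4)
obs 4: x=4 → posterior Dirichlet(4, 7/2, 13/5, 5, 13/4)
obs 5: x=1 → posterior Dirichlet(4, 9/2, 13/5, 5, 13/4)
obs 6: x=0 → posterior Dirichlet(5, 9/2, 13/5, 5, 13/4)
obs 7: x=0 → posterior Dirichlet(6, 9/2, 13/5, 5, 13/4)
obs 8: x=0 → posterior Dirichlet(7, 9/2, 13/5, 5, 13/4)
obs 9: x=1 → posterior Dirichlet(7, 11/2, 13/5, 5, 13/4)
obs 10: x=3 → posterior Dirichlet(7, 11/2, 13/5, 6, 13/4)
obs 11: x=0 → posterior Dirichlet(8, 11/2, 13/5, 6, 13/4)
obs 12: x=0 → posterior Dirichlet(9, 11/2, 13/5, 6, 13/4)

45/427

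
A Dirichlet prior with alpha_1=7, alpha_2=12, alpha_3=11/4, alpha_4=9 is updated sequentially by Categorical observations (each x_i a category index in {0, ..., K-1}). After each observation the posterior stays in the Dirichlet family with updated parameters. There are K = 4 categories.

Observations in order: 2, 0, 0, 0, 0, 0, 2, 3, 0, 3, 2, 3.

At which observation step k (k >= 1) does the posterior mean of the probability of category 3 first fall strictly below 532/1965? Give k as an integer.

obs 1: x=2 → posterior Dirichlet(7, 12, 15/4, 9)
obs 2: x=0 → posterior Dirichlet(8, 12, 15/4, 9)
obs 3: x=0 → posterior Dirichlet(9, 12, 15/4, 9)
obs 4: x=0 → posterior Dirichlet(10, 12, 15/4, 9)
obs 5: x=0 → posterior Dirichlet(11, 12, 15/4, 9)
obs 6: x=0 → posterior Dirichlet(12, 12, 15/4, 9)
obs 7: x=2 → posterior Dirichlet(12, 12, 19/4, 9)
obs 8: x=3 → posterior Dirichlet(12, 12, 19/4, 10)
obs 9: x=0 → posterior Dirichlet(13, 12, 19/4, 10)
obs 10: x=3 → posterior Dirichlet(13, 12, 19/4, 11)
obs 11: x=2 → posterior Dirichlet(13, 12, 23/4, 11)
obs 12: x=3 → posterior Dirichlet(13, 12, 23/4, 12)

k = 3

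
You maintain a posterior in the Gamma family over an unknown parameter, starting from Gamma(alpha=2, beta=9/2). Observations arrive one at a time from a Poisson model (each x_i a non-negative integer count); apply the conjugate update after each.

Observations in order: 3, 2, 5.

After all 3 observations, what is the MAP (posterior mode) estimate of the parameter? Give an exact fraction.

22/15

obs 1: x=3 → posterior Gamma(5, 11/2)
obs 2: x=2 → posterior Gamma(7, 13/2)
obs 3: x=5 → posterior Gamma(12, 15/2)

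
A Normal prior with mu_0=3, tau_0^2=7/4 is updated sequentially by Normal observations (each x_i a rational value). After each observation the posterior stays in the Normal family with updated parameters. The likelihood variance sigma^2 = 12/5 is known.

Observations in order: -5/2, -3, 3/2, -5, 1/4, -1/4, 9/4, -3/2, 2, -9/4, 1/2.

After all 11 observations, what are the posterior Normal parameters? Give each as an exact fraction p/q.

mu_0=-136/433, tau_0^2=84/433

obs 1: x=-5/2 → posterior Normal(113/166, 84/83)
obs 2: x=-3 → posterior Normal(-97/236, 42/59)
obs 3: x=3/2 → posterior Normal(4/153, 28/51)
obs 4: x=-5 → posterior Normal(-171/188, 21/47)
obs 5: x=1/4 → posterior Normal(-649/892, 84/223)
obs 6: x=-1/4 → posterior Normal(-57/86, 14/43)
obs 7: x=9/4 → posterior Normal(-369/1172, 84/293)
obs 8: x=-3/2 → posterior Normal(-579/1312, 21/82)
obs 9: x=2 → posterior Normal(-299/1452, 28/121)
obs 10: x=-9/4 → posterior Normal(-307/796, 42/199)
obs 11: x=1/2 → posterior Normal(-136/433, 84/433)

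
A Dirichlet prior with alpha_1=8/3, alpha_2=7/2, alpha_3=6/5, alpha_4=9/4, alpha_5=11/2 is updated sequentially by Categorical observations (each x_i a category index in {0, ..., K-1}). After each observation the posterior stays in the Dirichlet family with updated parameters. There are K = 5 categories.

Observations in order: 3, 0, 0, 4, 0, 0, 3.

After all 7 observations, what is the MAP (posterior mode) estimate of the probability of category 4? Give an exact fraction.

330/1027

obs 1: x=3 → posterior Dirichlet(8/3, 7/2, 6/5, 13/4, 11/2)
obs 2: x=0 → posterior Dirichlet(11/3, 7/2, 6/5, 13/4, 11/2)
obs 3: x=0 → posterior Dirichlet(14/3, 7/2, 6/5, 13/4, 11/2)
obs 4: x=4 → posterior Dirichlet(14/3, 7/2, 6/5, 13/4, 13/2)
obs 5: x=0 → posterior Dirichlet(17/3, 7/2, 6/5, 13/4, 13/2)
obs 6: x=0 → posterior Dirichlet(20/3, 7/2, 6/5, 13/4, 13/2)
obs 7: x=3 → posterior Dirichlet(20/3, 7/2, 6/5, 17/4, 13/2)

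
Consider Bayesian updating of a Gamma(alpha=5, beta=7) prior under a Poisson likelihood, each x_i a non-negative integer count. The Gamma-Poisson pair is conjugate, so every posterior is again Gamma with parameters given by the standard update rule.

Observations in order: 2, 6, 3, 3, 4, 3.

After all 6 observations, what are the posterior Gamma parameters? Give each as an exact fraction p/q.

alpha=26, beta=13

obs 1: x=2 → posterior Gamma(7, 8)
obs 2: x=6 → posterior Gamma(13, 9)
obs 3: x=3 → posterior Gamma(16, 10)
obs 4: x=3 → posterior Gamma(19, 11)
obs 5: x=4 → posterior Gamma(23, 12)
obs 6: x=3 → posterior Gamma(26, 13)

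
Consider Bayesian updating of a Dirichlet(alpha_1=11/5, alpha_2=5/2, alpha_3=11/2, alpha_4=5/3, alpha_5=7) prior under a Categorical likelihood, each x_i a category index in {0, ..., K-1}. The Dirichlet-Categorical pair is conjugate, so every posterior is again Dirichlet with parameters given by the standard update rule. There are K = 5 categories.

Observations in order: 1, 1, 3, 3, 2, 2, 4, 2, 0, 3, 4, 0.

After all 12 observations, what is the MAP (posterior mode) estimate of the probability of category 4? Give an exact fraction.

obs 1: x=1 → posterior Dirichlet(11/5, 7/2, 11/2, 5/3, 7)
obs 2: x=1 → posterior Dirichlet(11/5, 9/2, 11/2, 5/3, 7)
obs 3: x=3 → posterior Dirichlet(11/5, 9/2, 11/2, 8/3, 7)
obs 4: x=3 → posterior Dirichlet(11/5, 9/2, 11/2, 11/3, 7)
obs 5: x=2 → posterior Dirichlet(11/5, 9/2, 13/2, 11/3, 7)
obs 6: x=2 → posterior Dirichlet(11/5, 9/2, 15/2, 11/3, 7)
obs 7: x=4 → posterior Dirichlet(11/5, 9/2, 15/2, 11/3, 8)
obs 8: x=2 → posterior Dirichlet(11/5, 9/2, 17/2, 11/3, 8)
obs 9: x=0 → posterior Dirichlet(16/5, 9/2, 17/2, 11/3, 8)
obs 10: x=3 → posterior Dirichlet(16/5, 9/2, 17/2, 14/3, 8)
obs 11: x=4 → posterior Dirichlet(16/5, 9/2, 17/2, 14/3, 9)
obs 12: x=0 → posterior Dirichlet(21/5, 9/2, 17/2, 14/3, 9)

30/97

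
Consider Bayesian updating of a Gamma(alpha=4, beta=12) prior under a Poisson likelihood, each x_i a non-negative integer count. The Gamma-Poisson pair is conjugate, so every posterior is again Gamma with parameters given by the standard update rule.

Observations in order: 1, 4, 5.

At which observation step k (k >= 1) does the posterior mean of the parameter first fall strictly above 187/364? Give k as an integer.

obs 1: x=1 → posterior Gamma(5, 13)
obs 2: x=4 → posterior Gamma(9, 14)
obs 3: x=5 → posterior Gamma(14, 15)

k = 2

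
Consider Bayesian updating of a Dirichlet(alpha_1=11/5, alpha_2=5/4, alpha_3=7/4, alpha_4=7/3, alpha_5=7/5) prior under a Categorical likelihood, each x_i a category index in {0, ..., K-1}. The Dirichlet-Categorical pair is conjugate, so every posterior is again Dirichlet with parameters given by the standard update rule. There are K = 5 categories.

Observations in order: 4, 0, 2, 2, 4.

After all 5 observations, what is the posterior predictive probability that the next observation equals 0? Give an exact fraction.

48/209

obs 1: x=4 → posterior Dirichlet(11/5, 5/4, 7/4, 7/3, 12/5)
obs 2: x=0 → posterior Dirichlet(16/5, 5/4, 7/4, 7/3, 12/5)
obs 3: x=2 → posterior Dirichlet(16/5, 5/4, 11/4, 7/3, 12/5)
obs 4: x=2 → posterior Dirichlet(16/5, 5/4, 15/4, 7/3, 12/5)
obs 5: x=4 → posterior Dirichlet(16/5, 5/4, 15/4, 7/3, 17/5)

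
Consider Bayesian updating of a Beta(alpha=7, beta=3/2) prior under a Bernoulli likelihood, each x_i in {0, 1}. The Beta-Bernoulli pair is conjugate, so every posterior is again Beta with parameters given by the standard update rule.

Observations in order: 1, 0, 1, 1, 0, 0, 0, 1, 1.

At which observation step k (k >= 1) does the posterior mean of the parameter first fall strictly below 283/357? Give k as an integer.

k = 2

obs 1: x=1 → posterior Beta(8, 3/2)
obs 2: x=0 → posterior Beta(8, 5/2)
obs 3: x=1 → posterior Beta(9, 5/2)
obs 4: x=1 → posterior Beta(10, 5/2)
obs 5: x=0 → posterior Beta(10, 7/2)
obs 6: x=0 → posterior Beta(10, 9/2)
obs 7: x=0 → posterior Beta(10, 11/2)
obs 8: x=1 → posterior Beta(11, 11/2)
obs 9: x=1 → posterior Beta(12, 11/2)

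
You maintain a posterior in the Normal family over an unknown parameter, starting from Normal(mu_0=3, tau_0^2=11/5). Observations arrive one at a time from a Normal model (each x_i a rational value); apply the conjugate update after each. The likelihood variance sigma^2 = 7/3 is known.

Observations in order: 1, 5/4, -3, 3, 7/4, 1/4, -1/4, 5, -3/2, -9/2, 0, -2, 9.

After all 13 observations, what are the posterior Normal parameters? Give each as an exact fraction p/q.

obs 1: x=1 → posterior Normal(69/34, 77/68)
obs 2: x=5/4 → posterior Normal(717/404, 77/101)
obs 3: x=-3 → posterior Normal(321/536, 77/134)
obs 4: x=3 → posterior Normal(717/668, 77/167)
obs 5: x=7/4 → posterior Normal(237/200, 77/200)
obs 6: x=1/4 → posterior Normal(981/932, 77/233)
obs 7: x=-1/4 → posterior Normal(237/266, 11/38)
obs 8: x=5 → posterior Normal(402/299, 77/299)
obs 9: x=-3/2 → posterior Normal(705/664, 77/332)
obs 10: x=-9/2 → posterior Normal(204/365, 77/365)
obs 11: x=0 → posterior Normal(102/199, 77/398)
obs 12: x=-2 → posterior Normal(138/431, 77/431)
obs 13: x=9 → posterior Normal(15/16, 77/464)

mu_0=15/16, tau_0^2=77/464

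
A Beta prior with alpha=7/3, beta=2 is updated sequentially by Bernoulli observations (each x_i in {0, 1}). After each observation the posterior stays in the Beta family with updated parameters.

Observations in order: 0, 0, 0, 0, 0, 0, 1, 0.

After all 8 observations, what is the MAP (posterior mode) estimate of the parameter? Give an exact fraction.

7/31

obs 1: x=0 → posterior Beta(7/3, 3)
obs 2: x=0 → posterior Beta(7/3, 4)
obs 3: x=0 → posterior Beta(7/3, 5)
obs 4: x=0 → posterior Beta(7/3, 6)
obs 5: x=0 → posterior Beta(7/3, 7)
obs 6: x=0 → posterior Beta(7/3, 8)
obs 7: x=1 → posterior Beta(10/3, 8)
obs 8: x=0 → posterior Beta(10/3, 9)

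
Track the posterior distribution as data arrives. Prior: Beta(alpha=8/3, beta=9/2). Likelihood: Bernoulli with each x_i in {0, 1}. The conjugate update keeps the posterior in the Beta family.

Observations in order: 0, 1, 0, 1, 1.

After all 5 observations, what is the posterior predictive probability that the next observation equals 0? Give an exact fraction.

obs 1: x=0 → posterior Beta(8/3, 11/2)
obs 2: x=1 → posterior Beta(11/3, 11/2)
obs 3: x=0 → posterior Beta(11/3, 13/2)
obs 4: x=1 → posterior Beta(14/3, 13/2)
obs 5: x=1 → posterior Beta(17/3, 13/2)

39/73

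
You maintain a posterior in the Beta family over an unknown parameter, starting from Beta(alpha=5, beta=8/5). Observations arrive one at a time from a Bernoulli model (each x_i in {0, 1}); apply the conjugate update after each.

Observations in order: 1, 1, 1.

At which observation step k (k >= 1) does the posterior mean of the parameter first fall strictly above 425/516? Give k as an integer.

k = 3

obs 1: x=1 → posterior Beta(6, 8/5)
obs 2: x=1 → posterior Beta(7, 8/5)
obs 3: x=1 → posterior Beta(8, 8/5)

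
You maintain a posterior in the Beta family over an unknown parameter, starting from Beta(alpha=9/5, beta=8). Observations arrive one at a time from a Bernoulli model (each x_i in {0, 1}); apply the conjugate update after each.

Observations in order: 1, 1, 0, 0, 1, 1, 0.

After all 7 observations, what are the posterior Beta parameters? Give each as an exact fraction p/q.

alpha=29/5, beta=11

obs 1: x=1 → posterior Beta(14/5, 8)
obs 2: x=1 → posterior Beta(19/5, 8)
obs 3: x=0 → posterior Beta(19/5, 9)
obs 4: x=0 → posterior Beta(19/5, 10)
obs 5: x=1 → posterior Beta(24/5, 10)
obs 6: x=1 → posterior Beta(29/5, 10)
obs 7: x=0 → posterior Beta(29/5, 11)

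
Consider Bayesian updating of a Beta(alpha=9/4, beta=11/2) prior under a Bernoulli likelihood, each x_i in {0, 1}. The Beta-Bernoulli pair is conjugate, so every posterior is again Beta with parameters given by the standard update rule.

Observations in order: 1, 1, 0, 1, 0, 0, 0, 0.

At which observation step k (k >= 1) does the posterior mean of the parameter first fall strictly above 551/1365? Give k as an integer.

k = 2

obs 1: x=1 → posterior Beta(13/4, 11/2)
obs 2: x=1 → posterior Beta(17/4, 11/2)
obs 3: x=0 → posterior Beta(17/4, 13/2)
obs 4: x=1 → posterior Beta(21/4, 13/2)
obs 5: x=0 → posterior Beta(21/4, 15/2)
obs 6: x=0 → posterior Beta(21/4, 17/2)
obs 7: x=0 → posterior Beta(21/4, 19/2)
obs 8: x=0 → posterior Beta(21/4, 21/2)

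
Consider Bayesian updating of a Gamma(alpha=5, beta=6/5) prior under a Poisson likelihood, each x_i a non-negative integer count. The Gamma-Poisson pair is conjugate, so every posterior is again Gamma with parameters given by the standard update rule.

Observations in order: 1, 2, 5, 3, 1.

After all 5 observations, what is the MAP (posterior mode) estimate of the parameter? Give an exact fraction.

obs 1: x=1 → posterior Gamma(6, 11/5)
obs 2: x=2 → posterior Gamma(8, 16/5)
obs 3: x=5 → posterior Gamma(13, 21/5)
obs 4: x=3 → posterior Gamma(16, 26/5)
obs 5: x=1 → posterior Gamma(17, 31/5)

80/31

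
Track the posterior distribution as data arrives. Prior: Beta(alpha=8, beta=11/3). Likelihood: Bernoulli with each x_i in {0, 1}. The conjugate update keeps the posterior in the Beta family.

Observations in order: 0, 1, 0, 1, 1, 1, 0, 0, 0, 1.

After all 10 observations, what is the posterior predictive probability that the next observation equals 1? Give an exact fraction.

obs 1: x=0 → posterior Beta(8, 14/3)
obs 2: x=1 → posterior Beta(9, 14/3)
obs 3: x=0 → posterior Beta(9, 17/3)
obs 4: x=1 → posterior Beta(10, 17/3)
obs 5: x=1 → posterior Beta(11, 17/3)
obs 6: x=1 → posterior Beta(12, 17/3)
obs 7: x=0 → posterior Beta(12, 20/3)
obs 8: x=0 → posterior Beta(12, 23/3)
obs 9: x=0 → posterior Beta(12, 26/3)
obs 10: x=1 → posterior Beta(13, 26/3)

3/5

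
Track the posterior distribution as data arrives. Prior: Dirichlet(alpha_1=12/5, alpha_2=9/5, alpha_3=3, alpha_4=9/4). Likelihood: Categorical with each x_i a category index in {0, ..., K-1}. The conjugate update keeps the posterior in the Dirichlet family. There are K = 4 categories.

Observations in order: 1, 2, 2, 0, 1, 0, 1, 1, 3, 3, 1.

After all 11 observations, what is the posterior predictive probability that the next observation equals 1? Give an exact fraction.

obs 1: x=1 → posterior Dirichlet(12/5, 14/5, 3, 9/4)
obs 2: x=2 → posterior Dirichlet(12/5, 14/5, 4, 9/4)
obs 3: x=2 → posterior Dirichlet(12/5, 14/5, 5, 9/4)
obs 4: x=0 → posterior Dirichlet(17/5, 14/5, 5, 9/4)
obs 5: x=1 → posterior Dirichlet(17/5, 19/5, 5, 9/4)
obs 6: x=0 → posterior Dirichlet(22/5, 19/5, 5, 9/4)
obs 7: x=1 → posterior Dirichlet(22/5, 24/5, 5, 9/4)
obs 8: x=1 → posterior Dirichlet(22/5, 29/5, 5, 9/4)
obs 9: x=3 → posterior Dirichlet(22/5, 29/5, 5, 13/4)
obs 10: x=3 → posterior Dirichlet(22/5, 29/5, 5, 17/4)
obs 11: x=1 → posterior Dirichlet(22/5, 34/5, 5, 17/4)

136/409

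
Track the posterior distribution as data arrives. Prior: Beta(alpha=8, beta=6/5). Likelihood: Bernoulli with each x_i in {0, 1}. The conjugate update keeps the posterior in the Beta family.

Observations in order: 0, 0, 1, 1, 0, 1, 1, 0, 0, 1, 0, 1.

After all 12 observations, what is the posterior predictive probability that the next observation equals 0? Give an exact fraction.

18/53

obs 1: x=0 → posterior Beta(8, 11/5)
obs 2: x=0 → posterior Beta(8, 16/5)
obs 3: x=1 → posterior Beta(9, 16/5)
obs 4: x=1 → posterior Beta(10, 16/5)
obs 5: x=0 → posterior Beta(10, 21/5)
obs 6: x=1 → posterior Beta(11, 21/5)
obs 7: x=1 → posterior Beta(12, 21/5)
obs 8: x=0 → posterior Beta(12, 26/5)
obs 9: x=0 → posterior Beta(12, 31/5)
obs 10: x=1 → posterior Beta(13, 31/5)
obs 11: x=0 → posterior Beta(13, 36/5)
obs 12: x=1 → posterior Beta(14, 36/5)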